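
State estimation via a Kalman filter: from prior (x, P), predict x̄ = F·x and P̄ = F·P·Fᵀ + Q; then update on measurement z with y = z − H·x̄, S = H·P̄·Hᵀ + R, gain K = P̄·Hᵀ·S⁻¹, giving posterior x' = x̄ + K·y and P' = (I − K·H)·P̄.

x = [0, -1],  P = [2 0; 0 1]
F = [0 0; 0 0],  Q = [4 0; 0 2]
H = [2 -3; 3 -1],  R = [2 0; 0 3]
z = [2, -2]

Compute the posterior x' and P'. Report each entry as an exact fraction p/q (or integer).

x̄ = F·x = [0, 0]
P̄ = F·P·Fᵀ + Q = [4 0; 0 2]
y = z − H·x̄ = [2, -2]
S = H·P̄·Hᵀ + R = [36 30; 30 41]
K = P̄·Hᵀ·S⁻¹ = [-1/18 1/3; -31/96 3/16]
x' = x̄ + K·y = [-7/9, -49/48]
P' = (I − K·H)·P̄ = [4/9 1/3; 1/3 7/16]

x' = [-7/9, -49/48]
P' = [4/9 1/3; 1/3 7/16]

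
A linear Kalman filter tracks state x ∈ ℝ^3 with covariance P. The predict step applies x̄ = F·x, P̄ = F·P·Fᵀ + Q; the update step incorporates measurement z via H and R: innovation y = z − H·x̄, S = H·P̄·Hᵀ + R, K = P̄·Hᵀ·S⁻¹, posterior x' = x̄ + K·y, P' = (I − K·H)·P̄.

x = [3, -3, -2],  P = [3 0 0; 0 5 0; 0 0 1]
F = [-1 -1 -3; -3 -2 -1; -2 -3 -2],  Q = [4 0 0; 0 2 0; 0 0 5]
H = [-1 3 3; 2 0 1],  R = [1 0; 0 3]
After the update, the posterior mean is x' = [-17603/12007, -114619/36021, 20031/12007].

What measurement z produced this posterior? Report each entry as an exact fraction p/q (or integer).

z = [-3, -2]

x̄ = F·x = [6, -1, 7]
P̄ = F·P·Fᵀ + Q = [21 22 27; 22 50 50; 27 50 66]
S = H·P̄·Hᵀ + R = [1672 573; 573 261]
K = P̄·Hᵀ·S⁻¹ = [-739/12007 14390/36021; 6232/36021 -2126/108063; 1669/12007 5569/36021]
x' − x̄ = [-89645/12007, -78598/36021, -64018/12007] = K·y
y = (KᵀK)⁻¹·Kᵀ·(x' − x̄) = [-15, -21]
z = y + H·x̄ = [-15, -21] + [12, 19] = [-3, -2]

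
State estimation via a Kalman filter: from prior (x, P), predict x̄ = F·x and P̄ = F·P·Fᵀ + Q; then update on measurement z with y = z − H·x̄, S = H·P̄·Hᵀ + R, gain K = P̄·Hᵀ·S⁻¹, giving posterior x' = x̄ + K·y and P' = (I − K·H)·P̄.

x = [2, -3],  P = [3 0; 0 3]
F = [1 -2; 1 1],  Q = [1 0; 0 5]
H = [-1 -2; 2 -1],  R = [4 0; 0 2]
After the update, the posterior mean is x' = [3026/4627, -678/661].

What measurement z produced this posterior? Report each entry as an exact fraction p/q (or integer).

z = [2, 2]

x̄ = F·x = [8, -1]
P̄ = F·P·Fᵀ + Q = [16 -3; -3 11]
S = H·P̄·Hᵀ + R = [52 -1; -1 89]
K = P̄·Hᵀ·S⁻¹ = [-855/4627 1810/4627; -244/661 -129/661]
x' − x̄ = [-33990/4627, -17/661] = K·y
y = (KᵀK)⁻¹·Kᵀ·(x' − x̄) = [8, -15]
z = y + H·x̄ = [8, -15] + [-6, 17] = [2, 2]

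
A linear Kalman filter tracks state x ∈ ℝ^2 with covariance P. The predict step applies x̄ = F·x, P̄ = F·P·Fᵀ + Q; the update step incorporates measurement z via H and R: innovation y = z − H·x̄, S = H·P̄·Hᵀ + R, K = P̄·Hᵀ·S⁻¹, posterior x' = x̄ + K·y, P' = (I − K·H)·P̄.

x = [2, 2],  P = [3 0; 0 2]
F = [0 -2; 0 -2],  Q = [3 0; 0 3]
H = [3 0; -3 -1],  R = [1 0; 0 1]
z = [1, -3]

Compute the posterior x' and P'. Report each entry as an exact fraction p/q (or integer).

x̄ = F·x = [-4, -4]
P̄ = F·P·Fᵀ + Q = [11 8; 8 11]
y = z − H·x̄ = [13, -19]
S = H·P̄·Hᵀ + R = [100 -123; -123 159]
K = P̄·Hᵀ·S⁻¹ = [68/257 -41/771; -163/257 -548/771]
x' = x̄ + K·y = [347/771, 971/771]
P' = (I − K·H)·P̄ = [68/771 -163/771; -163/771 1037/771]

x' = [347/771, 971/771]
P' = [68/771 -163/771; -163/771 1037/771]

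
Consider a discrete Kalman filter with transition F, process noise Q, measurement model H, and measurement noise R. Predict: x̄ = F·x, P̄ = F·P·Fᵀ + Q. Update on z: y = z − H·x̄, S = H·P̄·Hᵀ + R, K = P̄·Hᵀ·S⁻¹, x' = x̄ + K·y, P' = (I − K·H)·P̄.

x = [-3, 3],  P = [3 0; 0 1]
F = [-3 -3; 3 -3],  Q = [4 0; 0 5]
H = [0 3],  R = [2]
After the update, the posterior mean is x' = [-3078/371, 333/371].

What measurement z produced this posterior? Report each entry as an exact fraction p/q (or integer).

x̄ = F·x = [0, -18]
P̄ = F·P·Fᵀ + Q = [40 -18; -18 41]
S = H·P̄·Hᵀ + R = [371]
K = P̄·Hᵀ·S⁻¹ = [-54/371; 123/371]
x' − x̄ = [-3078/371, 7011/371] = K·y
y = (KᵀK)⁻¹·Kᵀ·(x' − x̄) = [57]
z = y + H·x̄ = [57] + [-54] = [3]

z = [3]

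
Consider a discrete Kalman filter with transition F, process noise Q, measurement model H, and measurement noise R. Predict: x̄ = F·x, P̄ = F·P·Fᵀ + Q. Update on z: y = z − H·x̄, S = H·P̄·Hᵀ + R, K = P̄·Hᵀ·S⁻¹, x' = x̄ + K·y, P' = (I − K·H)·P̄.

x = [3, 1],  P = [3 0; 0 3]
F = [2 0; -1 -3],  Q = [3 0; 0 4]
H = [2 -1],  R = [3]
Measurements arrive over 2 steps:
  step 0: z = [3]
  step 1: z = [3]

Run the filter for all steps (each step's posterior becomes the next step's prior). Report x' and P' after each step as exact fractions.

step 0: x' = [186/121, -36/121], P' = [519/121 930/121; 930/121 1998/121]
step 1: x' = [36102/15289, 103971/61156], P' = [35127/15289 61632/15289; 61632/15289 606459/61156]

step 0: x̄ = F·x = [6, -6]
step 0: P̄ = F·P·Fᵀ + Q = [15 -6; -6 34]
step 0: y = z − H·x̄ = [-15]
step 0: S = H·P̄·Hᵀ + R = [121]
step 0: K = P̄·Hᵀ·S⁻¹ = [36/121; -46/121]
step 0: x' = x̄ + K·y = [186/121, -36/121]
step 0: P' = (I − K·H)·P̄ = [519/121 930/121; 930/121 1998/121]
step 1: x̄ = F·x = [372/121, -78/121]
step 1: P̄ = F·P·Fᵀ + Q = [2439/121 -6618/121; -6618/121 24565/121]
step 1: y = z − H·x̄ = [-459/121]
step 1: S = H·P̄·Hᵀ + R = [61156/121]
step 1: K = P̄·Hᵀ·S⁻¹ = [2874/15289; -37801/61156]
step 1: x' = x̄ + K·y = [36102/15289, 103971/61156]
step 1: P' = (I − K·H)·P̄ = [35127/15289 61632/15289; 61632/15289 606459/61156]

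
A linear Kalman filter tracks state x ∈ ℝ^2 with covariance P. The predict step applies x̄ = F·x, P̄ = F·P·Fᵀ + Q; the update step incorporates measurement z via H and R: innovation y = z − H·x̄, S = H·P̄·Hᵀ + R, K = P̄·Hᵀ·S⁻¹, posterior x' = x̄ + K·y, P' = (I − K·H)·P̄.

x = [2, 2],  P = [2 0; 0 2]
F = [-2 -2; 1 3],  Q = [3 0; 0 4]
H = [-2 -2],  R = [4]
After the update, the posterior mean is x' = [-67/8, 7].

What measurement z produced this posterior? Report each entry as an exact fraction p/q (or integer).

x̄ = F·x = [-8, 8]
P̄ = F·P·Fᵀ + Q = [19 -16; -16 24]
S = H·P̄·Hᵀ + R = [48]
K = P̄·Hᵀ·S⁻¹ = [-1/8; -1/3]
x' − x̄ = [-3/8, -1] = K·y
y = (KᵀK)⁻¹·Kᵀ·(x' − x̄) = [3]
z = y + H·x̄ = [3] + [0] = [3]

z = [3]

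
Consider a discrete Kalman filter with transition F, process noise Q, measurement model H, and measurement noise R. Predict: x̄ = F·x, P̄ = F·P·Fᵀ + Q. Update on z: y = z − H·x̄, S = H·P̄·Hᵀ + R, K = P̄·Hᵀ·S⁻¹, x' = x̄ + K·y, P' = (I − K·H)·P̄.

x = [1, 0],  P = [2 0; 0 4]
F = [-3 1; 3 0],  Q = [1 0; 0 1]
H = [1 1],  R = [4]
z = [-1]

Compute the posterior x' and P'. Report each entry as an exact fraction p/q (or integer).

x' = [-7/2, 29/10]
P' = [41/2 -37/2; -37/2 189/10]

x̄ = F·x = [-3, 3]
P̄ = F·P·Fᵀ + Q = [23 -18; -18 19]
y = z − H·x̄ = [-1]
S = H·P̄·Hᵀ + R = [10]
K = P̄·Hᵀ·S⁻¹ = [1/2; 1/10]
x' = x̄ + K·y = [-7/2, 29/10]
P' = (I − K·H)·P̄ = [41/2 -37/2; -37/2 189/10]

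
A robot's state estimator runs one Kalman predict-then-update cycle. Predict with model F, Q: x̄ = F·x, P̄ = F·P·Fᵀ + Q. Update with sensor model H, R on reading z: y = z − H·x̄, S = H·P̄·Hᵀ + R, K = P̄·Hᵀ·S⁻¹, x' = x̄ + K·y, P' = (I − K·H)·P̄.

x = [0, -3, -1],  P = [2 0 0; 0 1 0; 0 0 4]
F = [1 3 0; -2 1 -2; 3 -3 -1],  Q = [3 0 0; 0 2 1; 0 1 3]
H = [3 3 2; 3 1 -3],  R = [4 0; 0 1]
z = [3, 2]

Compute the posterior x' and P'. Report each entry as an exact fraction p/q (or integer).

x̄ = F·x = [-9, -1, 10]
P̄ = F·P·Fᵀ + Q = [14 -1 -3; -1 27 -6; -3 -6 34]
y = z − H·x̄ = [13, 60]
S = H·P̄·Hᵀ + R = [383 42; 42 544]
K = P̄·Hᵀ·S⁻¹ = [3963/51647 4441/51647; 8535/51647 6657/103294; 13609/103294 -46533/206588]
x' = x̄ + K·y = [-146844/51647, 259018/51647, -186133/103294]
P' = (I − K·H)·P̄ = [370229/51647 -499727/51647 202173/51647; -499727/51647 691362/51647 -540765/103294; 202173/51647 -540765/103294 463693/206588]

x' = [-146844/51647, 259018/51647, -186133/103294]
P' = [370229/51647 -499727/51647 202173/51647; -499727/51647 691362/51647 -540765/103294; 202173/51647 -540765/103294 463693/206588]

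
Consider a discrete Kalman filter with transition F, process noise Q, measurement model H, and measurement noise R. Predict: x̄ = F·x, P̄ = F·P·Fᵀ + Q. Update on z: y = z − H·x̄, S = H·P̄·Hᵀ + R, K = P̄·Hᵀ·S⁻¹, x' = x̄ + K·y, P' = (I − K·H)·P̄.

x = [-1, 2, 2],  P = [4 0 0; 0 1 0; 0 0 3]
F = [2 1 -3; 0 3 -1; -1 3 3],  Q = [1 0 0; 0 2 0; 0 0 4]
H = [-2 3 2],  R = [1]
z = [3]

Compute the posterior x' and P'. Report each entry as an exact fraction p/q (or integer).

x̄ = F·x = [-6, 4, 13]
P̄ = F·P·Fᵀ + Q = [45 12 -32; 12 14 0; -32 0 44]
y = z − H·x̄ = [-47]
S = H·P̄·Hᵀ + R = [595]
K = P̄·Hᵀ·S⁻¹ = [-118/595; 18/595; 152/595]
x' = x̄ + K·y = [1976/595, 1534/595, 591/595]
P' = (I − K·H)·P̄ = [12851/595 9264/595 -1104/595; 9264/595 8006/595 -2736/595; -1104/595 -2736/595 3076/595]

x' = [1976/595, 1534/595, 591/595]
P' = [12851/595 9264/595 -1104/595; 9264/595 8006/595 -2736/595; -1104/595 -2736/595 3076/595]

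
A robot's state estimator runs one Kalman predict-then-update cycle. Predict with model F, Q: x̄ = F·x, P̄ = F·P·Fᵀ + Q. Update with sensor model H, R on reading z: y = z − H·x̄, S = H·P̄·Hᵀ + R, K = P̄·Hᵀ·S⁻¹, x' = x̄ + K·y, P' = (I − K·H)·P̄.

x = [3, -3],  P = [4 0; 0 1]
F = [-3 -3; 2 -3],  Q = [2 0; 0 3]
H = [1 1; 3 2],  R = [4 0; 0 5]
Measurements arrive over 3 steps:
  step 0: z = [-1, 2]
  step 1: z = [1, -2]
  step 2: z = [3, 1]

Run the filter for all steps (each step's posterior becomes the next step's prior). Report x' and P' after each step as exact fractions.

step 0: x' = [-2657/689, 4312/689], P' = [23851/2756 -31939/2756; -31939/2756 45291/2756]
step 1: x' = [-66784967/37634381, 69463052/37634381], P' = [144713426/37634381 -195007714/37634381; -195007714/37634381 298361766/37634381]
step 2: x' = [172331345009/258580379881, 22728622122/258580379881], P' = [927709938926/258580379881 -1241216212214/258580379881; -1241216212214/258580379881 1903999537266/258580379881]

step 0: x̄ = F·x = [0, 15]
step 0: P̄ = F·P·Fᵀ + Q = [47 -15; -15 28]
step 0: y = z − H·x̄ = [-16, -28]
step 0: S = H·P̄·Hᵀ + R = [49 122; 122 360]
step 0: K = P̄·Hᵀ·S⁻¹ = [-1011/1378 1535/2756; 1669/1378 -1047/2756]
step 0: x' = x̄ + K·y = [-2657/689, 4312/689]
step 0: P' = (I − K·H)·P̄ = [23851/2756 -31939/2756; -31939/2756 45291/2756]
step 1: x̄ = F·x = [-4965/689, -18250/689]
step 1: P̄ = F·P·Fᵀ + Q = [13222/689 42174/689; 42174/689 894559/2756]
step 1: y = z − H·x̄ = [23904/689, 50017/689]
step 1: S = H·P̄·Hᵀ + R = [1295863/2756 1395631/1378; 1395631/1378 1523090/689]
step 1: K = P̄·Hᵀ·S⁻¹ = [-12573572/37634381 8824970/37634381; 25838513/37634381 2340078/37634381]
step 1: x' = x̄ + K·y = [-66784967/37634381, 69463052/37634381]
step 1: P' = (I − K·H)·P̄ = [144713426/37634381 -195007714/37634381; -195007714/37634381 298361766/37634381]
step 2: x̄ = F·x = [-8034255/37634381, -341959090/37634381]
step 2: P̄ = F·P·Fᵀ + Q = [552806638/37634381 1231952196/37634381; 1231952196/37634381 5717105309/37634381]
step 2: y = z − H·x̄ = [462896488/37634381, 745655326/37634381]
step 2: S = H·P̄·Hᵀ + R = [8884353863/37634381 19252391512/37634381; 19252391512/37634381 42815279235/37634381]
step 2: K = P̄·Hᵀ·S⁻¹ = [-78376568322/258580379881 60139478470/258580379881; 165695831263/258580379881 16870087578/258580379881]
step 2: x' = x̄ + K·y = [172331345009/258580379881, 22728622122/258580379881]
step 2: P' = (I − K·H)·P̄ = [927709938926/258580379881 -1241216212214/258580379881; -1241216212214/258580379881 1903999537266/258580379881]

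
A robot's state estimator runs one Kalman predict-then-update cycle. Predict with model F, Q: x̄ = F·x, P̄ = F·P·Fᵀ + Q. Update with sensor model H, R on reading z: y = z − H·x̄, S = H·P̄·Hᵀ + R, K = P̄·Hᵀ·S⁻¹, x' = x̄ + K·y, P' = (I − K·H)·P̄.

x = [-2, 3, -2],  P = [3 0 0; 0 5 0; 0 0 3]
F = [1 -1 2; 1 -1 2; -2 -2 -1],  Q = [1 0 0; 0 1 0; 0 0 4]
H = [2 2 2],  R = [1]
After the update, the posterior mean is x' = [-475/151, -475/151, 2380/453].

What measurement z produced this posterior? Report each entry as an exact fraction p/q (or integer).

x̄ = F·x = [-9, -9, 0]
P̄ = F·P·Fᵀ + Q = [21 20 -2; 20 21 -2; -2 -2 39]
S = H·P̄·Hᵀ + R = [453]
K = P̄·Hᵀ·S⁻¹ = [26/151; 26/151; 70/453]
x' − x̄ = [884/151, 884/151, 2380/453] = K·y
y = (KᵀK)⁻¹·Kᵀ·(x' − x̄) = [34]
z = y + H·x̄ = [34] + [-36] = [-2]

z = [-2]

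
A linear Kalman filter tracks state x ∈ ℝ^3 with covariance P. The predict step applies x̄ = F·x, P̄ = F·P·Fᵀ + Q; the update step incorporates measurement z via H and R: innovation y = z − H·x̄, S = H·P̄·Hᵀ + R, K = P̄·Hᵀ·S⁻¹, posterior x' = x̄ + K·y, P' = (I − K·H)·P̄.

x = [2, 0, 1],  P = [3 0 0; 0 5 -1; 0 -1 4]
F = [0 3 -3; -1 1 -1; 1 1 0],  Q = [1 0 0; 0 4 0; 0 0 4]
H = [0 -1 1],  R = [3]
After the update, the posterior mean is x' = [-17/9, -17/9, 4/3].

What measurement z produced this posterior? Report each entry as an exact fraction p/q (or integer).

x̄ = F·x = [-3, -3, 2]
P̄ = F·P·Fᵀ + Q = [100 33 18; 33 18 3; 18 3 12]
S = H·P̄·Hᵀ + R = [27]
K = P̄·Hᵀ·S⁻¹ = [-5/9; -5/9; 1/3]
x' − x̄ = [10/9, 10/9, -2/3] = K·y
y = (KᵀK)⁻¹·Kᵀ·(x' − x̄) = [-2]
z = y + H·x̄ = [-2] + [5] = [3]

z = [3]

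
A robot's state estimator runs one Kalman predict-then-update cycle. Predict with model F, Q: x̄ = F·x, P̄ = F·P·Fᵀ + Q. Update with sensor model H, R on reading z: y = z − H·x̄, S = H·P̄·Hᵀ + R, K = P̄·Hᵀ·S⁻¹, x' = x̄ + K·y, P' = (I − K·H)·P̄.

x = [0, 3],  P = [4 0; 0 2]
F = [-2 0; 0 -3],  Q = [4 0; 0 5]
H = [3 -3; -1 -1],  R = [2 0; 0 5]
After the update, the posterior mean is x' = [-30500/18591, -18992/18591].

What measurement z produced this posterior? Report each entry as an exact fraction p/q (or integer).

x̄ = F·x = [0, -9]
P̄ = F·P·Fᵀ + Q = [20 0; 0 23]
S = H·P̄·Hᵀ + R = [389 9; 9 48]
K = P̄·Hᵀ·S⁻¹ = [1020/6197 -8320/18591; -1035/6197 -8326/18591]
x' − x̄ = [-30500/18591, 148327/18591] = K·y
y = (KᵀK)⁻¹·Kᵀ·(x' − x̄) = [-29, -7]
z = y + H·x̄ = [-29, -7] + [27, 9] = [-2, 2]

z = [-2, 2]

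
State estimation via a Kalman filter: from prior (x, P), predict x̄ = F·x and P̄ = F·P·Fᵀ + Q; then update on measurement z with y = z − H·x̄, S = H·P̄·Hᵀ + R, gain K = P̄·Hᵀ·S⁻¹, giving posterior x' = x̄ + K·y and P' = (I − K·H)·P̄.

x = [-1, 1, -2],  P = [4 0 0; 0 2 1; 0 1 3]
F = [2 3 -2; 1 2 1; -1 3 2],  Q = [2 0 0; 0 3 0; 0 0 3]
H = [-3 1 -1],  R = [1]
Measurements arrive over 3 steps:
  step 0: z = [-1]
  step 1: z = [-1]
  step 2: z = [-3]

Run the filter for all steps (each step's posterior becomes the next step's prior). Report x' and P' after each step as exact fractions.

step 0: x' = [-25/88, -139/44, -5/4], P' = [285/88 -17/44 -39/4; -17/44 1091/66 107/6; -39/4 107/6 283/6]
step 1: x' = [158047/65330, -191497/32665, -396507/32665], P' = [1615586/97995 -9447769/195990 -19070209/195990; -9447769/195990 31755853/195990 60113353/195990; -19070209/195990 60113353/195990 117320803/195990]
step 2: x' = [1068384410/160855417, -5322264475/321710834, -10764010465/321710834], P' = [29556906822/160855417 -93175261449/160855417 -181756105180/160855417; -93175261449/160855417 594494268445/321710834 1153365557399/321710834; -181756105180/160855417 1153365557399/321710834 2243503967183/321710834]

step 0: x̄ = F·x = [5, -1, 0]
step 0: P̄ = F·P·Fᵀ + Q = [36 13 -2; 13 22 21; -2 21 49]
step 0: y = z − H·x̄ = [15]
step 0: S = H·P̄·Hᵀ + R = [264]
step 0: K = P̄·Hᵀ·S⁻¹ = [-31/88; -19/132; -1/12]
step 0: x' = x̄ + K·y = [-25/88, -139/44, -5/4]
step 0: P' = (I − K·H)·P̄ = [285/88 -17/44 -39/4; -17/44 1091/66 107/6; -39/4 107/6 283/6]
step 1: x̄ = F·x = [-83/11, -691/88, -1029/88]
step 1: P̄ = F·P·Fᵀ + Q = [6988/33 -304/33 -3499/33; -304/33 44831/264 80513/264; -3499/33 80513/264 158135/264]
step 1: y = z − H·x̄ = [-1209/44]
step 1: S = H·P̄·Hᵀ + R = [32665/22]
step 1: K = P̄·Hᵀ·S⁻¹ = [-11846/32665; -4731/65330; 1059/65330]
step 1: x' = x̄ + K·y = [158047/65330, -191497/32665, -396507/32665]
step 1: P' = (I − K·H)·P̄ = [1615586/97995 -9447769/195990 -19070209/195990; -9447769/195990 31755853/195990 60113353/195990; -19070209/195990 60113353/195990 117320803/195990]
step 2: x̄ = F·x = [75314/6533, -280191/13066, -2893057/65330]
step 2: P̄ = F·P·Fᵀ + Q = [17246153/39198 -16389188/19599 -11090248/6533; -16389188/19599 82537055/39198 54281403/13066; -11090248/6533 54281403/13066 537744239/65330]
step 2: y = z − H·x̄ = [285664/32665]
step 2: S = H·P̄·Hᵀ + R = [160855417/195990]
step 2: K = P̄·Hᵀ·S⁻¹ = [-89876735/160855417; 90139870/160855417; 199110648/160855417]
step 2: x' = x̄ + K·y = [1068384410/160855417, -5322264475/321710834, -10764010465/321710834]
step 2: P' = (I − K·H)·P̄ = [29556906822/160855417 -93175261449/160855417 -181756105180/160855417; -93175261449/160855417 594494268445/321710834 1153365557399/321710834; -181756105180/160855417 1153365557399/321710834 2243503967183/321710834]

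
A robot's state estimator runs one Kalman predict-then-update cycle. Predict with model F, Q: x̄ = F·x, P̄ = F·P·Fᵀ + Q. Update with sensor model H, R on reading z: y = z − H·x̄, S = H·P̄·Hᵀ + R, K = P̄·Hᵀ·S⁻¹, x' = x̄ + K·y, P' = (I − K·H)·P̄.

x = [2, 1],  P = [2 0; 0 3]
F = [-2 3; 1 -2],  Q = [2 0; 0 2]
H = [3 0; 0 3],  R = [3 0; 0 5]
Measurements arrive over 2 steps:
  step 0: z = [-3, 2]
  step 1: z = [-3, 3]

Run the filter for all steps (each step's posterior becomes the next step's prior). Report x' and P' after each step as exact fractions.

step 0: x̄ = F·x = [-1, 0]
step 0: P̄ = F·P·Fᵀ + Q = [37 -22; -22 16]
step 0: y = z − H·x̄ = [0, 2]
step 0: S = H·P̄·Hᵀ + R = [336 -198; -198 149]
step 0: K = P̄·Hᵀ·S⁻¹ = [1157/3620 -33/1810; -11/362 51/181]
step 0: x' = x̄ + K·y = [-938/905, 102/181]
step 0: P' = (I − K·H)·P̄ = [1157/3620 -11/362; -11/362 85/181]
step 1: x̄ = F·x = [3406/905, -1958/905]
step 1: P̄ = F·P·Fᵀ + Q = [7122/905 -3321/905; -3321/905 15637/3620]
step 1: y = z − H·x̄ = [-12933/905, 8589/905]
step 1: S = H·P̄·Hᵀ + R = [66813/905 -29889/905; -29889/905 158833/3620]
step 1: K = P̄·Hᵀ·S⁻¹ = [811230/2592523 -39852/2592523; -66420/2592523 715701/2592523]
step 1: x' = x̄ + K·y = [-2214136/2592523, 2132603/2592523]
step 1: P' = (I − K·H)·P̄ = [811230/2592523 -66420/2592523; -66420/2592523 1192835/2592523]

step 0: x' = [-938/905, 102/181], P' = [1157/3620 -11/362; -11/362 85/181]
step 1: x' = [-2214136/2592523, 2132603/2592523], P' = [811230/2592523 -66420/2592523; -66420/2592523 1192835/2592523]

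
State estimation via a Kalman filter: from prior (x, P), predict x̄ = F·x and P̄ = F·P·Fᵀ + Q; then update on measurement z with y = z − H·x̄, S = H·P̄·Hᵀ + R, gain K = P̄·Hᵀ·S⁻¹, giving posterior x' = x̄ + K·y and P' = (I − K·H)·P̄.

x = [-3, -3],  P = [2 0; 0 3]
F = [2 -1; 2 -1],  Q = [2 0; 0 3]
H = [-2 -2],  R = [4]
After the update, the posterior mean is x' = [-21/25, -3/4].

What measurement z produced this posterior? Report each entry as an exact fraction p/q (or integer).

x̄ = F·x = [-3, -3]
P̄ = F·P·Fᵀ + Q = [13 11; 11 14]
S = H·P̄·Hᵀ + R = [200]
K = P̄·Hᵀ·S⁻¹ = [-6/25; -1/4]
x' − x̄ = [54/25, 9/4] = K·y
y = (KᵀK)⁻¹·Kᵀ·(x' − x̄) = [-9]
z = y + H·x̄ = [-9] + [12] = [3]

z = [3]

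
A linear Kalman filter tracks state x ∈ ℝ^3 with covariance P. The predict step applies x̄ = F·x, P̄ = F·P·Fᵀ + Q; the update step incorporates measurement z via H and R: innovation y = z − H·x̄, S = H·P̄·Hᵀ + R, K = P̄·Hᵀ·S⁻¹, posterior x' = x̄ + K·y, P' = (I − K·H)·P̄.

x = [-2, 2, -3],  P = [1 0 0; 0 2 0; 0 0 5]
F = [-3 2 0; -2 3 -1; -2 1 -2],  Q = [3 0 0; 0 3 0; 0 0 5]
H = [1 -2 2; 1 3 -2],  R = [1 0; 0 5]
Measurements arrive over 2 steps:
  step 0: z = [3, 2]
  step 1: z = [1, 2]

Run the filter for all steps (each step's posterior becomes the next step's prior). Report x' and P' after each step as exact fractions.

step 0: x' = [17252/13675, 46669/13675, 59932/13675], P' = [28168/13675 -30754/13675 -42562/13675; -30754/13675 89662/13675 107036/13675; -42562/13675 107036/13675 132533/13675]
step 1: x' = [967392944/561600149, -608019039/561600149, -81970183/51054559], P' = [739491193/561600149 -198433588/561600149 -40841178/51054559; -198433588/561600149 1112612436/561600149 112560340/51054559; -40841178/51054559 112560340/51054559 142415341/51054559]

step 0: x̄ = F·x = [10, 13, 12]
step 0: P̄ = F·P·Fᵀ + Q = [20 18 10; 18 30 20; 10 20 31]
step 0: y = z − H·x̄ = [-5, -23]
step 0: S = H·P̄·Hᵀ + R = [73 -66; -66 247]
step 0: K = P̄·Hᵀ·S⁻¹ = [4552/13675 4206/13675; 3994/13675 4832/13675; 8432/13675 2696/13675]
step 0: x' = x̄ + K·y = [17252/13675, 46669/13675, 59932/13675]
step 0: P' = (I − K·H)·P̄ = [28168/13675 -30754/13675 -42562/13675; -30754/13675 89662/13675 107036/13675; -42562/13675 107036/13675 132533/13675]
step 1: x̄ = F·x = [41582/13675, 45571/13675, -107699/13675]
step 1: P̄ = F·P·Fᵀ + Q = [1022233/13675 765024/13675 -119906/13675; 765024/13675 649772/13675 -111868/13675; -119906/13675 -111868/13675 155217/13675]
step 1: y = z − H·x̄ = [278633/13675, -366343/13675]
step 1: S = H·P̄·Hᵀ + R = [1611088/13675 -3850923/13675; -3850923/13675 13971608/13675]
step 1: K = P̄·Hᵀ·S⁻¹ = [237852453/561600149 208539269/561600149; 52669020/561600149 132615248/561600149; 18868824/51054559 2401832/51054559]
step 1: x' = x̄ + K·y = [967392944/561600149, -608019039/561600149, -81970183/51054559]
step 1: P' = (I − K·H)·P̄ = [739491193/561600149 -198433588/561600149 -40841178/51054559; -198433588/561600149 1112612436/561600149 112560340/51054559; -40841178/51054559 112560340/51054559 142415341/51054559]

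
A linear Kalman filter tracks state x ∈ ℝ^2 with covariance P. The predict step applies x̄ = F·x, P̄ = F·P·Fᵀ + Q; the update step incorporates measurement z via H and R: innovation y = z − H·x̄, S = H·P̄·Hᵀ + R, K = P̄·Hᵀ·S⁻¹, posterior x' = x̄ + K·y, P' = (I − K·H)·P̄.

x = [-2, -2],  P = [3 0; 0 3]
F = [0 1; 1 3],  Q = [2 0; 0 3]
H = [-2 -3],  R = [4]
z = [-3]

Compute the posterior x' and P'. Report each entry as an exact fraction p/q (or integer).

x̄ = F·x = [-2, -8]
P̄ = F·P·Fᵀ + Q = [5 9; 9 33]
y = z − H·x̄ = [-31]
S = H·P̄·Hᵀ + R = [429]
K = P̄·Hᵀ·S⁻¹ = [-37/429; -3/11]
x' = x̄ + K·y = [289/429, 5/11]
P' = (I − K·H)·P̄ = [776/429 -12/11; -12/11 12/11]

x' = [289/429, 5/11]
P' = [776/429 -12/11; -12/11 12/11]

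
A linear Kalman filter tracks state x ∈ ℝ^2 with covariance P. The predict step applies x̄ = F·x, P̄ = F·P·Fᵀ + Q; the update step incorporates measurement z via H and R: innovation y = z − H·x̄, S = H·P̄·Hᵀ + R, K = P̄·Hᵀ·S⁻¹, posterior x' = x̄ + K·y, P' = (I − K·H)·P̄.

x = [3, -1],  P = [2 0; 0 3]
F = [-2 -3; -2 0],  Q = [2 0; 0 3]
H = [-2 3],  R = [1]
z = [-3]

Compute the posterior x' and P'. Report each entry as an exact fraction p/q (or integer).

x̄ = F·x = [-3, -6]
P̄ = F·P·Fᵀ + Q = [37 8; 8 11]
y = z − H·x̄ = [9]
S = H·P̄·Hᵀ + R = [152]
K = P̄·Hᵀ·S⁻¹ = [-25/76; 17/152]
x' = x̄ + K·y = [-453/76, -759/152]
P' = (I − K·H)·P̄ = [781/38 1033/76; 1033/76 1383/152]

x' = [-453/76, -759/152]
P' = [781/38 1033/76; 1033/76 1383/152]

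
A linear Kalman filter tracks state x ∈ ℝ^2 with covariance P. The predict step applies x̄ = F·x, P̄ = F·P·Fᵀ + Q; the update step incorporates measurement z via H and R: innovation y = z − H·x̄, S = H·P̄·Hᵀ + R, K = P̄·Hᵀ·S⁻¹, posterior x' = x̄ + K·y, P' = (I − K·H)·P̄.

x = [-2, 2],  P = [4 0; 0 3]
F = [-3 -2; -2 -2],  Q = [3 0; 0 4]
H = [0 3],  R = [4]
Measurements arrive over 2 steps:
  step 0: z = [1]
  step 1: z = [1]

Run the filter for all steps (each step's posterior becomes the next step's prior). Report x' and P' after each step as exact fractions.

step 0: x̄ = F·x = [2, 0]
step 0: P̄ = F·P·Fᵀ + Q = [51 36; 36 32]
step 0: y = z − H·x̄ = [1]
step 0: S = H·P̄·Hᵀ + R = [292]
step 0: K = P̄·Hᵀ·S⁻¹ = [27/73; 24/73]
step 0: x' = x̄ + K·y = [173/73, 24/73]
step 0: P' = (I − K·H)·P̄ = [807/73 36/73; 36/73 32/73]
step 1: x̄ = F·x = [-567/73, -394/73]
step 1: P̄ = F·P·Fᵀ + Q = [8042/73 5330/73; 5330/73 3936/73]
step 1: y = z − H·x̄ = [1255/73]
step 1: S = H·P̄·Hᵀ + R = [35716/73]
step 1: K = P̄·Hᵀ·S⁻¹ = [7995/17858; 2952/8929]
step 1: x' = x̄ + K·y = [-1257/17858, 2558/8929]
step 1: P' = (I − K·H)·P̄ = [108041/8929 5330/8929; 5330/8929 3936/8929]

step 0: x' = [173/73, 24/73], P' = [807/73 36/73; 36/73 32/73]
step 1: x' = [-1257/17858, 2558/8929], P' = [108041/8929 5330/8929; 5330/8929 3936/8929]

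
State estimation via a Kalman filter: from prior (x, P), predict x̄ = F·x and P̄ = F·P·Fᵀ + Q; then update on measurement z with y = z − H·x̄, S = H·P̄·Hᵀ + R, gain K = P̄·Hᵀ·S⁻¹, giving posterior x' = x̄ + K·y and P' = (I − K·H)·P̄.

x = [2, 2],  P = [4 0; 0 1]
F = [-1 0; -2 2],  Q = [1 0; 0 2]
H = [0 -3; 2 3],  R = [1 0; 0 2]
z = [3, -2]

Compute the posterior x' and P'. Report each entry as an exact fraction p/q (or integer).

x' = [-21/74, -59/74]
P' = [313/592 -65/592; -65/592 57/592]

x̄ = F·x = [-2, 0]
P̄ = F·P·Fᵀ + Q = [5 8; 8 22]
y = z − H·x̄ = [3, 2]
S = H·P̄·Hᵀ + R = [199 -246; -246 316]
K = P̄·Hᵀ·S⁻¹ = [195/592 431/1184; -171/592 41/1184]
x' = x̄ + K·y = [-21/74, -59/74]
P' = (I − K·H)·P̄ = [313/592 -65/592; -65/592 57/592]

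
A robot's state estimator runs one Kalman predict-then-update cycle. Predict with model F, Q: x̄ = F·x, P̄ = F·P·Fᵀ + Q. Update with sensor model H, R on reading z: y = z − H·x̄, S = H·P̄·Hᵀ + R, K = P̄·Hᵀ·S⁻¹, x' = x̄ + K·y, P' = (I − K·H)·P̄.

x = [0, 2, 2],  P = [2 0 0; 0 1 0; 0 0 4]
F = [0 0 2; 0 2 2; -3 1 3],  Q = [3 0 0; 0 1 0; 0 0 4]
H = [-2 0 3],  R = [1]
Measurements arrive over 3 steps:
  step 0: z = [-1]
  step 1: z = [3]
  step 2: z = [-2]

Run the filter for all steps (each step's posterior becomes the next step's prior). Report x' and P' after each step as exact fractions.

step 0: x' = [351/160, 889/160, 367/320], P' = [1231/80 889/80 1647/160; 889/80 1151/80 1193/160; 1647/160 1193/160 2239/320]
step 1: x' = [209630/95031, 1262050/95031, 234748/95031], P' = [1068073/95031 2805212/95031 703880/95031; 2805212/95031 10040119/95031 1858438/95031; 703880/95031 1858438/95031 474331/95031]
step 2: x' = [39192528/17156135, -1352276/17156135, 15234809/17156135], P' = [356938433/17156135 1243937284/17156135 238401274/17156135; 1243937284/17156135 5054957727/17156135 834550752/17156135; 238401274/17156135 834550752/17156135 322260039/34312270]

step 0: x̄ = F·x = [4, 8, 8]
step 0: P̄ = F·P·Fᵀ + Q = [19 16 24; 16 21 26; 24 26 59]
step 0: y = z − H·x̄ = [-17]
step 0: S = H·P̄·Hᵀ + R = [320]
step 0: K = P̄·Hᵀ·S⁻¹ = [17/160; 23/160; 129/320]
step 0: x' = x̄ + K·y = [351/160, 889/160, 367/320]
step 0: P' = (I − K·H)·P̄ = [1231/80 889/80 1647/160; 889/80 1151/80 1193/160; 1647/160 1193/160 2239/320]
step 1: x̄ = F·x = [367/160, 429/32, 773/320]
step 1: P̄ = F·P·Fᵀ + Q = [2479/80 925/16 -779/160; 925/16 2339/16 63/32; -779/160 63/32 4039/320]
step 1: y = z − H·x̄ = [109/320]
step 1: S = H·P̄·Hᵀ + R = [95031/320]
step 1: K = P̄·Hᵀ·S⁻¹ = [-24506/95031; -35110/95031; 15233/95031]
step 1: x' = x̄ + K·y = [209630/95031, 1262050/95031, 234748/95031]
step 1: P' = (I − K·H)·P̄ = [1068073/95031 2805212/95031 703880/95031; 2805212/95031 10040119/95031 1858438/95031; 703880/95031 1858438/95031 474331/95031]
step 2: x̄ = F·x = [469496/95031, 2993596/95031, 1337404/95031]
step 2: P̄ = F·P·Fᵀ + Q = [2182417/95031 9331076/95031 2339582/95031; 9331076/95031 57020335/95031 16739176/95031; 2339582/95031 16739176/95031 5951395/95031]
step 2: y = z − H·x̄ = [-3263282/95031]
step 2: S = H·P̄·Hᵀ + R = [34312270/95031]
step 2: K = P̄·Hᵀ·S⁻¹ = [1326956/17156135; 15777688/17156135; 13175021/34312270]
step 2: x' = x̄ + K·y = [39192528/17156135, -1352276/17156135, 15234809/17156135]
step 2: P' = (I − K·H)·P̄ = [356938433/17156135 1243937284/17156135 238401274/17156135; 1243937284/17156135 5054957727/17156135 834550752/17156135; 238401274/17156135 834550752/17156135 322260039/34312270]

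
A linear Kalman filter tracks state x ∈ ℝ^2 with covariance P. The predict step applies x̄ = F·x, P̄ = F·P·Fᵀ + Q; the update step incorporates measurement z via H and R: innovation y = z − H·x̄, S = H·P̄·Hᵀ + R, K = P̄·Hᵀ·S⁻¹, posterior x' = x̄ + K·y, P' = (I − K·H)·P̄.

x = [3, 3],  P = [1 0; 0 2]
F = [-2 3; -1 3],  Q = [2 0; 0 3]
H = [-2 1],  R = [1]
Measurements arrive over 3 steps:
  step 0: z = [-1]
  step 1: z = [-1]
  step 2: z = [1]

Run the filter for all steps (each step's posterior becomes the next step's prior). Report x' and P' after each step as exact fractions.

step 0: x̄ = F·x = [3, 6]
step 0: P̄ = F·P·Fᵀ + Q = [24 20; 20 22]
step 0: y = z − H·x̄ = [-1]
step 0: S = H·P̄·Hᵀ + R = [39]
step 0: K = P̄·Hᵀ·S⁻¹ = [-28/39; -6/13]
step 0: x' = x̄ + K·y = [145/39, 84/13]
step 0: P' = (I − K·H)·P̄ = [152/39 92/13; 92/13 178/13]
step 1: x̄ = F·x = [466/39, 47/3]
step 1: P̄ = F·P·Fᵀ + Q = [2180/39 202/3; 202/3 263/3]
step 1: y = z − H·x̄ = [94/13]
step 1: S = H·P̄·Hᵀ + R = [558/13]
step 1: K = P̄·Hᵀ·S⁻¹ = [-289/279; -611/558]
step 1: x' = x̄ + K·y = [1244/279, 2162/279]
step 1: P' = (I − K·H)·P̄ = [2746/279 5203/279; 5203/279 20201/558]
step 2: x̄ = F·x = [3998/279, 5242/279]
step 2: P̄ = F·P·Fᵀ + Q = [80021/558 99139/558; 99139/558 126539/558]
step 2: y = z − H·x̄ = [337/31]
step 2: S = H·P̄·Hᵀ + R = [5625/62]
step 2: K = P̄·Hᵀ·S⁻¹ = [-6767/5625; -2657/1875]
step 2: x' = x̄ + K·y = [2347/1875, 19033/5625]
step 2: P' = (I − K·H)·P̄ = [68078/5625 129389/5625; 129389/5625 250807/5625]

step 0: x' = [145/39, 84/13], P' = [152/39 92/13; 92/13 178/13]
step 1: x' = [1244/279, 2162/279], P' = [2746/279 5203/279; 5203/279 20201/558]
step 2: x' = [2347/1875, 19033/5625], P' = [68078/5625 129389/5625; 129389/5625 250807/5625]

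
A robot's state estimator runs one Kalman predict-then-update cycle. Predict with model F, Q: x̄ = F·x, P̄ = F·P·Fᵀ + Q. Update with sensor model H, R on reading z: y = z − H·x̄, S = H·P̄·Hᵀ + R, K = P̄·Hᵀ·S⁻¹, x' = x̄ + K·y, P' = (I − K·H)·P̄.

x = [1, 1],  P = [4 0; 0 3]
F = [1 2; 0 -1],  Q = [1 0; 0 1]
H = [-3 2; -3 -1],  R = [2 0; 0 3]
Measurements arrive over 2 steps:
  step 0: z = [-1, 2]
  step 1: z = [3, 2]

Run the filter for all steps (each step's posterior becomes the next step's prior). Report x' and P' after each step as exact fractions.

step 0: x̄ = F·x = [3, -1]
step 0: P̄ = F·P·Fᵀ + Q = [17 -6; -6 4]
step 0: y = z − H·x̄ = [10, 10]
step 0: S = H·P̄·Hᵀ + R = [243 163; 163 124]
step 0: K = P̄·Hᵀ·S⁻¹ = [-477/3563 -666/3563; 942/3563 -836/3563]
step 0: x' = x̄ + K·y = [-741/3563, -2503/3563]
step 0: P' = (I − K·H)·P̄ = [550/3563 348/3563; 348/3563 1464/3563]
step 1: x̄ = F·x = [-821/509, 2503/3563]
step 1: P̄ = F·P·Fᵀ + Q = [1623/509 -468/509; -468/509 5027/3563]
step 1: y = z − H·x̄ = [-11558/3563, -7612/3563]
step 1: S = H·P̄·Hᵀ + R = [168795/3563 102023/3563; 102023/3563 98309/3563]
step 1: K = P̄·Hᵀ·S⁻¹ = [-119529/868001 -147960/868001; 411105/1736002 -341857/1736002]
step 1: x' = x̄ + K·y = [-696215/868001, 308150/868001]
step 1: P' = (I − K·H)·P̄ = [125202/868001 68274/868001; 68274/868001 615927/1736002]

step 0: x' = [-741/3563, -2503/3563], P' = [550/3563 348/3563; 348/3563 1464/3563]
step 1: x' = [-696215/868001, 308150/868001], P' = [125202/868001 68274/868001; 68274/868001 615927/1736002]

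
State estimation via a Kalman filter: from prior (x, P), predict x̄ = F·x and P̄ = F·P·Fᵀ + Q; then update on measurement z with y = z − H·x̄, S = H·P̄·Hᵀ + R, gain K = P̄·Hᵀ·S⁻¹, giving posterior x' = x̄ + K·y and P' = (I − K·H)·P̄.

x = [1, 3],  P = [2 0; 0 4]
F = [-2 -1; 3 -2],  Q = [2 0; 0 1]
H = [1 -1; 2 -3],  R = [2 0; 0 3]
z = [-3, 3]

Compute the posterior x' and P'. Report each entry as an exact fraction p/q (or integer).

x̄ = F·x = [-5, -3]
P̄ = F·P·Fᵀ + Q = [14 -4; -4 35]
y = z − H·x̄ = [-1, 4]
S = H·P̄·Hᵀ + R = [59 153; 153 422]
K = P̄·Hᵀ·S⁻¹ = [1476/1489 -394/1489; 831/1489 -700/1489]
x' = x̄ + K·y = [-10497/1489, -8098/1489]
P' = (I − K·H)·P̄ = [10038/1489 7086/1489; 7086/1489 5424/1489]

x' = [-10497/1489, -8098/1489]
P' = [10038/1489 7086/1489; 7086/1489 5424/1489]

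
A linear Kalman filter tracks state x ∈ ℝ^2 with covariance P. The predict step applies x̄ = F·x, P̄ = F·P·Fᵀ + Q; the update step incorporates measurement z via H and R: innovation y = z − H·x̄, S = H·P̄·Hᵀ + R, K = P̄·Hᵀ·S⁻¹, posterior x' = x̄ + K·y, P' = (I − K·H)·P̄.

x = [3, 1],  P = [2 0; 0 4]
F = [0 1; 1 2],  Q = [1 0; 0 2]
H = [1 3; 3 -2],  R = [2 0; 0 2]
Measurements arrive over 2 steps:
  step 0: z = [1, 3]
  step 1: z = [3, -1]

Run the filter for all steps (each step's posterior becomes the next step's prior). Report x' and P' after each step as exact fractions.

step 0: x̄ = F·x = [1, 5]
step 0: P̄ = F·P·Fᵀ + Q = [5 8; 8 20]
step 0: y = z − H·x̄ = [-15, 10]
step 0: S = H·P̄·Hᵀ + R = [235 -49; -49 31]
step 0: K = P̄·Hᵀ·S⁻¹ = [425/2442 593/2442; 331/1221 -107/1221]
step 0: x' = x̄ + K·y = [1997/2442, 70/1221]
step 0: P' = (I − K·H)·P̄ = [239/1221 62/1221; 62/1221 200/1221]
step 1: x̄ = F·x = [70/1221, 69/74]
step 1: P̄ = F·P·Fᵀ + Q = [1421/1221 14/37; 14/37 113/37]
step 1: y = z − H·x̄ = [355/2442, 282/407]
step 1: S = H·P̄·Hᵀ + R = [40196/1221 -4959/407; -4959/407 8201/407]
step 1: K = P̄·Hᵀ·S⁻¹ = [97244/628679 144123/628679; 160743/628679 -57959/628679]
step 1: x' = x̄ + K·y = [150038/628679, 569410/628679]
step 1: P' = (I − K·H)·P̄ = [113974/628679 26838/628679; 26838/628679 98216/628679]

step 0: x' = [1997/2442, 70/1221], P' = [239/1221 62/1221; 62/1221 200/1221]
step 1: x' = [150038/628679, 569410/628679], P' = [113974/628679 26838/628679; 26838/628679 98216/628679]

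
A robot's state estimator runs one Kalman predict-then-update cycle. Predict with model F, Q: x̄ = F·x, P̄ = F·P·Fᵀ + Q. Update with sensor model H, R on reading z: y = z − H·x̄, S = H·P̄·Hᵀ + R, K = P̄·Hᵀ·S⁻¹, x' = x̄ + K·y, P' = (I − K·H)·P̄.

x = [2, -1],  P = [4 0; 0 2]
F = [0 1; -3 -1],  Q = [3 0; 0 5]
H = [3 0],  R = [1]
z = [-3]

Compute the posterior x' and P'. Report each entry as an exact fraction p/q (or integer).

x' = [-1, -5]
P' = [5/46 -1/23; -1/23 971/23]

x̄ = F·x = [-1, -5]
P̄ = F·P·Fᵀ + Q = [5 -2; -2 43]
y = z − H·x̄ = [0]
S = H·P̄·Hᵀ + R = [46]
K = P̄·Hᵀ·S⁻¹ = [15/46; -3/23]
x' = x̄ + K·y = [-1, -5]
P' = (I − K·H)·P̄ = [5/46 -1/23; -1/23 971/23]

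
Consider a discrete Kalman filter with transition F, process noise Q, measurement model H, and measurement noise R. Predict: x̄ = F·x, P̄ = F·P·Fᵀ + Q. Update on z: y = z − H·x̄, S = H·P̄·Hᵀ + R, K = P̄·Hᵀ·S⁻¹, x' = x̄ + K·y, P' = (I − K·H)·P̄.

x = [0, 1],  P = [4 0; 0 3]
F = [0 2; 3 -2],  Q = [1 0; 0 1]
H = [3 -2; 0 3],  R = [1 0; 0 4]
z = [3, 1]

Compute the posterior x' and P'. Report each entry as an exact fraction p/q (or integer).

x̄ = F·x = [2, -2]
P̄ = F·P·Fᵀ + Q = [13 -12; -12 49]
y = z − H·x̄ = [-7, 7]
S = H·P̄·Hᵀ + R = [458 -402; -402 445]
K = P̄·Hᵀ·S⁻¹ = [13563/42206 4419/21103; -268/21103 6729/21103]
x' = x̄ + K·y = [51337/42206, 6773/21103]
P' = (I − K·H)·P̄ = [12377/42206 5892/21103; 5892/21103 8972/21103]

x' = [51337/42206, 6773/21103]
P' = [12377/42206 5892/21103; 5892/21103 8972/21103]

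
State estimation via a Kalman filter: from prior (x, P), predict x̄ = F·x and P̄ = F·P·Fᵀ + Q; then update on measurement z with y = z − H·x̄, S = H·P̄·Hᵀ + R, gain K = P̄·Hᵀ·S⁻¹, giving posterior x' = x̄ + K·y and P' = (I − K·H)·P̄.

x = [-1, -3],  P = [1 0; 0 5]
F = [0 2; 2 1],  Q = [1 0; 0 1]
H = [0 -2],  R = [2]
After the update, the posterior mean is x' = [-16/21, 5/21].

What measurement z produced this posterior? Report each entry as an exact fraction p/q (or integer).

z = [-1]

x̄ = F·x = [-6, -5]
P̄ = F·P·Fᵀ + Q = [21 10; 10 10]
S = H·P̄·Hᵀ + R = [42]
K = P̄·Hᵀ·S⁻¹ = [-10/21; -10/21]
x' − x̄ = [110/21, 110/21] = K·y
y = (KᵀK)⁻¹·Kᵀ·(x' − x̄) = [-11]
z = y + H·x̄ = [-11] + [10] = [-1]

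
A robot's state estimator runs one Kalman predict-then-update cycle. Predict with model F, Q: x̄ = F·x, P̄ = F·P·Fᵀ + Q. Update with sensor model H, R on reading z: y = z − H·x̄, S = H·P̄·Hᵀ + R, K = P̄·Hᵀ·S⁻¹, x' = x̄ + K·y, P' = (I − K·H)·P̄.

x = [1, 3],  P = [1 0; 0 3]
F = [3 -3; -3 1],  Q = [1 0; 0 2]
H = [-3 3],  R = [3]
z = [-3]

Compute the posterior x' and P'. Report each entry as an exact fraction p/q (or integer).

x̄ = F·x = [-6, 0]
P̄ = F·P·Fᵀ + Q = [37 -18; -18 14]
y = z − H·x̄ = [-21]
S = H·P̄·Hᵀ + R = [786]
K = P̄·Hᵀ·S⁻¹ = [-55/262; 16/131]
x' = x̄ + K·y = [-417/262, -336/131]
P' = (I − K·H)·P̄ = [619/262 282/131; 282/131 298/131]

x' = [-417/262, -336/131]
P' = [619/262 282/131; 282/131 298/131]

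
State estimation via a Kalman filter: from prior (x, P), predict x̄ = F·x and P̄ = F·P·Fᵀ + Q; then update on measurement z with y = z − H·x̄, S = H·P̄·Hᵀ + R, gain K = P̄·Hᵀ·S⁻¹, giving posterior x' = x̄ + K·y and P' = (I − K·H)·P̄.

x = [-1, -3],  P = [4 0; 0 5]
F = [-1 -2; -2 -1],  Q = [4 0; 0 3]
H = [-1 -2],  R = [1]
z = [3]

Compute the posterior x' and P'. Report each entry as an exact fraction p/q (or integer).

x̄ = F·x = [7, 5]
P̄ = F·P·Fᵀ + Q = [28 18; 18 24]
y = z − H·x̄ = [20]
S = H·P̄·Hᵀ + R = [197]
K = P̄·Hᵀ·S⁻¹ = [-64/197; -66/197]
x' = x̄ + K·y = [99/197, -335/197]
P' = (I − K·H)·P̄ = [1420/197 -678/197; -678/197 372/197]

x' = [99/197, -335/197]
P' = [1420/197 -678/197; -678/197 372/197]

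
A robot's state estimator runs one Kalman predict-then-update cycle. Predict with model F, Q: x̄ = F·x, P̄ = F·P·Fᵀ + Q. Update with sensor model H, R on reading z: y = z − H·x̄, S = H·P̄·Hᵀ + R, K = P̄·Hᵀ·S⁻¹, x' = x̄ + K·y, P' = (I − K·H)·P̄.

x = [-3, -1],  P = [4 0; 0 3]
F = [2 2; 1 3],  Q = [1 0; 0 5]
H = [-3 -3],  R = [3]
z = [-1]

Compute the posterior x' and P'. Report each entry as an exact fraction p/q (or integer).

x' = [-41/32, 277/176]
P' = [103/32 -49/16; -49/16 285/88]

x̄ = F·x = [-8, -6]
P̄ = F·P·Fᵀ + Q = [29 26; 26 36]
y = z − H·x̄ = [-43]
S = H·P̄·Hᵀ + R = [1056]
K = P̄·Hᵀ·S⁻¹ = [-5/32; -31/176]
x' = x̄ + K·y = [-41/32, 277/176]
P' = (I − K·H)·P̄ = [103/32 -49/16; -49/16 285/88]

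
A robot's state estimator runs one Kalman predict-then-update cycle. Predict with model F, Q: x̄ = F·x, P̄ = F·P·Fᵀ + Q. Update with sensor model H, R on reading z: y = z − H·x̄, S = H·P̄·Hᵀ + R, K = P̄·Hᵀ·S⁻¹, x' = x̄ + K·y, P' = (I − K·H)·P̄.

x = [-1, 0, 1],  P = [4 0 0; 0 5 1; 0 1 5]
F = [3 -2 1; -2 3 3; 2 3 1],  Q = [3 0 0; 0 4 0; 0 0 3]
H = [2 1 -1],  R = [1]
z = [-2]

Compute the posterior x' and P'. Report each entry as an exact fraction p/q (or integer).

x̄ = F·x = [-2, 5, -1]
P̄ = F·P·Fᵀ + Q = [60 -42 0; -42 128 56; 0 56 75]
y = z − H·x̄ = [-4]
S = H·P̄·Hᵀ + R = [164]
K = P̄·Hᵀ·S⁻¹ = [39/82; -3/41; -19/164]
x' = x̄ + K·y = [-160/41, 217/41, -22/41]
P' = (I − K·H)·P̄ = [939/41 -1488/41 741/82; -1488/41 5212/41 2239/41; 741/82 2239/41 11939/164]

x' = [-160/41, 217/41, -22/41]
P' = [939/41 -1488/41 741/82; -1488/41 5212/41 2239/41; 741/82 2239/41 11939/164]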